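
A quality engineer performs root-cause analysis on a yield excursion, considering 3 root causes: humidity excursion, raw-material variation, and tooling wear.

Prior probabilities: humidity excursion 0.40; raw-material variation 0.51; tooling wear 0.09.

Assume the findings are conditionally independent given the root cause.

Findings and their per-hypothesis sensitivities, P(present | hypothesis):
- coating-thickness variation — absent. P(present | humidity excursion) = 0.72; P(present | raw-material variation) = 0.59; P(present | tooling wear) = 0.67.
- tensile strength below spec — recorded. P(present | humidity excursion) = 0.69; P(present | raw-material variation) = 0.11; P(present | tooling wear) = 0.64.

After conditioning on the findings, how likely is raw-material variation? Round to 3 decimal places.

0.193

For each hypothesis, the unnormalized posterior weight is prior × product of the finding likelihoods (using 1 − P(present | H) for each absent finding):
  humidity excursion: 0.40 × (1 − 0.72) × 0.69 = 0.07728
  raw-material variation: 0.51 × (1 − 0.59) × 0.11 = 0.023001
  tooling wear: 0.09 × (1 − 0.67) × 0.64 = 0.019008
Marginal likelihood of the evidence = 0.11929.
P(raw-material variation | evidence) = 0.023001 / 0.11929 ≈ 0.193.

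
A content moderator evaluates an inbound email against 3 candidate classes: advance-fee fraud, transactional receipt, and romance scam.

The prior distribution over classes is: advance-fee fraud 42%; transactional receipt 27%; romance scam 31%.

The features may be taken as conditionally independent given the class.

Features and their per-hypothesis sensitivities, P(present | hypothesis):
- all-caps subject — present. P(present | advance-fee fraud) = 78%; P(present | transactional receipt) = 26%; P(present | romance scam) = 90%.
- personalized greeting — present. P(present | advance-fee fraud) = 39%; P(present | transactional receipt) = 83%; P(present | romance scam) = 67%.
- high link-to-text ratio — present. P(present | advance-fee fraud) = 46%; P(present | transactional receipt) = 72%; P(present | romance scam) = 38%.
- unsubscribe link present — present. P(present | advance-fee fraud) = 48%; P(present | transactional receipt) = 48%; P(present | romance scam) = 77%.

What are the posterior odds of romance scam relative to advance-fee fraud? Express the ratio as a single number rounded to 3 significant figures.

1.94

Unnormalized posterior weight (prior times the feature likelihoods) for each of the two hypotheses:
  romance scam: 0.31 × 0.90 × 0.67 × 0.38 × 0.77 = 0.054696
  advance-fee fraud: 0.42 × 0.78 × 0.39 × 0.46 × 0.48 = 0.02821
Posterior odds = 0.054696 / 0.02821 ≈ 1.94.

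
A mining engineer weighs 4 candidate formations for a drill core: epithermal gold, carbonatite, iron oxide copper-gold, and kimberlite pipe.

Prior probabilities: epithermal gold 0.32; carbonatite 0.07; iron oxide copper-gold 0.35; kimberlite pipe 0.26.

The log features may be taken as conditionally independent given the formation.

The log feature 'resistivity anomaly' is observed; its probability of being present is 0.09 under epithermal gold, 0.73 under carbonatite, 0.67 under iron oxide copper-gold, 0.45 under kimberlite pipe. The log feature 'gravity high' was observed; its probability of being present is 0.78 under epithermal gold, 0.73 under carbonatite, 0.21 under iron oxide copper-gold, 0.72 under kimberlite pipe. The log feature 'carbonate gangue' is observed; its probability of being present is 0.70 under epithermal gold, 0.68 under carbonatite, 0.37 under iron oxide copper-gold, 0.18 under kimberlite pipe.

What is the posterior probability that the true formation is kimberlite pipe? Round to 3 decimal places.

0.204

By Bayes' rule with conditional independence, the unnormalized weight for each hypothesis is prior × ∏ likelihoods:
  epithermal gold: 0.32 × 0.09 × 0.78 × 0.70 = 0.015725
  carbonatite: 0.07 × 0.73 × 0.73 × 0.68 = 0.025366
  iron oxide copper-gold: 0.35 × 0.67 × 0.21 × 0.37 = 0.018221
  kimberlite pipe: 0.26 × 0.45 × 0.72 × 0.18 = 0.015163
Marginal likelihood of the evidence = 0.074475.
P(kimberlite pipe | evidence) = 0.015163 / 0.074475 ≈ 0.204.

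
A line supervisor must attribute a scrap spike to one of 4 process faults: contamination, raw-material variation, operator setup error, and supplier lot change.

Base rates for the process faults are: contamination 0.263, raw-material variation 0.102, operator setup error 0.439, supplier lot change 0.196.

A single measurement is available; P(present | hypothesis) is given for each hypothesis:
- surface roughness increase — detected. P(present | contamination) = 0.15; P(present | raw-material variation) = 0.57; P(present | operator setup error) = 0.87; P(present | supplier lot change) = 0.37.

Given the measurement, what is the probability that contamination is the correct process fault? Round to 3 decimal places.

By Bayes' rule, the unnormalized weight for each hypothesis is prior × likelihood:
  contamination: 0.263 × 0.15 = 0.03945
  raw-material variation: 0.102 × 0.57 = 0.05814
  operator setup error: 0.439 × 0.87 = 0.38193
  supplier lot change: 0.196 × 0.37 = 0.07252
Normalizing constant Z = 0.03945 + 0.05814 + 0.38193 + 0.07252 = 0.55204.
P(contamination | evidence) = 0.03945 / 0.55204 ≈ 0.071.

0.071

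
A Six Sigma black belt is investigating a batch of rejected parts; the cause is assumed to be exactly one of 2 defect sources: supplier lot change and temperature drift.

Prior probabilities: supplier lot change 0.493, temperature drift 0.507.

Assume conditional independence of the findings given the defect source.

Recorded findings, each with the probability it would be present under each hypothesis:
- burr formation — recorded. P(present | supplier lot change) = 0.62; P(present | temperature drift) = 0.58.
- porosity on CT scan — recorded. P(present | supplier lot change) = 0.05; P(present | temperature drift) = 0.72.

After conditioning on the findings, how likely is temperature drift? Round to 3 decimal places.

For each hypothesis, the unnormalized posterior weight is prior × product of the finding likelihoods:
  supplier lot change: 0.493 × 0.62 × 0.05 = 0.015283
  temperature drift: 0.507 × 0.58 × 0.72 = 0.21172
Marginal likelihood of the evidence = 0.22701.
P(temperature drift | evidence) = 0.21172 / 0.22701 ≈ 0.933.

0.933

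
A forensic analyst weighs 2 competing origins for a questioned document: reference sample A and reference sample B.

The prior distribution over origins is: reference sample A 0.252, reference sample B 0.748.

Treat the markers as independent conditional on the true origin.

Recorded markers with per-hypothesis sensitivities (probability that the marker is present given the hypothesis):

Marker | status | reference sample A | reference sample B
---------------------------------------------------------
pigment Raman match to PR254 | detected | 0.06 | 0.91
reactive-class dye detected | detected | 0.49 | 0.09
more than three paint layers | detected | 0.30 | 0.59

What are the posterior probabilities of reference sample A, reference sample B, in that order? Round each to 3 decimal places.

For each hypothesis, the unnormalized posterior weight is prior × product of the marker likelihoods:
  reference sample A: 0.252 × 0.06 × 0.49 × 0.30 = 0.0022226
  reference sample B: 0.748 × 0.91 × 0.09 × 0.59 = 0.036144
Normalizing constant Z = 0.0022226 + 0.036144 = 0.038367.
P(reference sample A | evidence) = 0.0022226 / 0.038367 ≈ 0.058
P(reference sample B | evidence) = 0.036144 / 0.038367 ≈ 0.942

0.058, 0.942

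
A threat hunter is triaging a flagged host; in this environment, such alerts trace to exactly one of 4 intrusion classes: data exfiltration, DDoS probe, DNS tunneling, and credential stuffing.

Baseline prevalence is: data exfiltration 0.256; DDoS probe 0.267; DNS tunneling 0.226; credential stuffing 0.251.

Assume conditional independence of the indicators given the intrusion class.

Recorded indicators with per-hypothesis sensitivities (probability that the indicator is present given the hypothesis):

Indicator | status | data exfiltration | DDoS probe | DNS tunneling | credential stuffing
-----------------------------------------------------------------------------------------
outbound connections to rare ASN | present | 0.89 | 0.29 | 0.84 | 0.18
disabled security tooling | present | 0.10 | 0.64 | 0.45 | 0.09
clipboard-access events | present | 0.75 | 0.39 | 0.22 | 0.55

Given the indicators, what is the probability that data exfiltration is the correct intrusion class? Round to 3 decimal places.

0.297

For each hypothesis, the unnormalized posterior weight is prior × product of the indicator likelihoods:
  data exfiltration: 0.256 × 0.89 × 0.10 × 0.75 = 0.017088
  DDoS probe: 0.267 × 0.29 × 0.64 × 0.39 = 0.019327
  DNS tunneling: 0.226 × 0.84 × 0.45 × 0.22 = 0.018794
  credential stuffing: 0.251 × 0.18 × 0.09 × 0.55 = 0.0022364
Normalizing constant Z = 0.017088 + 0.019327 + 0.018794 + 0.0022364 = 0.057445.
P(data exfiltration | evidence) = 0.017088 / 0.057445 ≈ 0.297.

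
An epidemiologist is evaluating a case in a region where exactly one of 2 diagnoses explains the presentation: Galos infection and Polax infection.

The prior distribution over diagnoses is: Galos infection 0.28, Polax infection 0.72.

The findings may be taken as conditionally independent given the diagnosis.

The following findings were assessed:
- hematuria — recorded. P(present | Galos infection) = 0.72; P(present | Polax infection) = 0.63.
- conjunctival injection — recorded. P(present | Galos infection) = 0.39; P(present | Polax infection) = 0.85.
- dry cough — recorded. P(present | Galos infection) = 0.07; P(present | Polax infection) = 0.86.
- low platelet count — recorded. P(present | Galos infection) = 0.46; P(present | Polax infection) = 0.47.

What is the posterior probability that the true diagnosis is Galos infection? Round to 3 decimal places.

For each hypothesis, the unnormalized posterior weight is prior × product of the finding likelihoods:
  Galos infection: 0.28 × 0.72 × 0.39 × 0.07 × 0.46 = 0.0025317
  Polax infection: 0.72 × 0.63 × 0.85 × 0.86 × 0.47 = 0.15584
Normalizing constant Z = 0.0025317 + 0.15584 = 0.15838.
P(Galos infection | evidence) = 0.0025317 / 0.15838 ≈ 0.016.

0.016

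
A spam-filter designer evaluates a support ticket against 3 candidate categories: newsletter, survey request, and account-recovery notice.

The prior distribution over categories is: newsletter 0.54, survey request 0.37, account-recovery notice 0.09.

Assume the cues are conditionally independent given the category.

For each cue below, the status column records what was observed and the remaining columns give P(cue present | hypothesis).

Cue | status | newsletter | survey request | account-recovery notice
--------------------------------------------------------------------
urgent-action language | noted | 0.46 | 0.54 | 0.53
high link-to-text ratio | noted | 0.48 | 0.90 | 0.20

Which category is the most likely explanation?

survey request

By Bayes' rule with conditional independence, the unnormalized weight for each hypothesis is prior × ∏ likelihoods:
  newsletter: 0.54 × 0.46 × 0.48 = 0.11923
  survey request: 0.37 × 0.54 × 0.90 = 0.17982
  account-recovery notice: 0.09 × 0.53 × 0.20 = 0.00954
The unnormalized weights sum to 0.30859.
P(newsletter | evidence) ≈ 0.11923 / 0.30859 ≈ 0.386
P(survey request | evidence) ≈ 0.17982 / 0.30859 ≈ 0.583
P(account-recovery notice | evidence) ≈ 0.00954 / 0.30859 ≈ 0.031
The largest is 0.583, so survey request is most probable.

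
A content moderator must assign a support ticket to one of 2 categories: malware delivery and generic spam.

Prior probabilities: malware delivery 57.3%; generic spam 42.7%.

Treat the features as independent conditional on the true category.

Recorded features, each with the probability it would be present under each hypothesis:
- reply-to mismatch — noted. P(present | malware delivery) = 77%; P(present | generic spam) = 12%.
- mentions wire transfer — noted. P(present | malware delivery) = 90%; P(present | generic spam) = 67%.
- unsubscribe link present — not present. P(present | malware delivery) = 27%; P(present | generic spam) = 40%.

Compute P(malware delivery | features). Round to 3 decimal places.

By Bayes' rule with conditional independence, the unnormalized weight for each hypothesis is prior × ∏ likelihoods (using 1 − P(present | H) for each absent feature):
  malware delivery: 0.573 × 0.77 × 0.90 × (1 − 0.27) = 0.28987
  generic spam: 0.427 × 0.12 × 0.67 × (1 − 0.40) = 0.020598
Marginal likelihood of the evidence = 0.31047.
P(malware delivery | evidence) = 0.28987 / 0.31047 ≈ 0.934.

0.934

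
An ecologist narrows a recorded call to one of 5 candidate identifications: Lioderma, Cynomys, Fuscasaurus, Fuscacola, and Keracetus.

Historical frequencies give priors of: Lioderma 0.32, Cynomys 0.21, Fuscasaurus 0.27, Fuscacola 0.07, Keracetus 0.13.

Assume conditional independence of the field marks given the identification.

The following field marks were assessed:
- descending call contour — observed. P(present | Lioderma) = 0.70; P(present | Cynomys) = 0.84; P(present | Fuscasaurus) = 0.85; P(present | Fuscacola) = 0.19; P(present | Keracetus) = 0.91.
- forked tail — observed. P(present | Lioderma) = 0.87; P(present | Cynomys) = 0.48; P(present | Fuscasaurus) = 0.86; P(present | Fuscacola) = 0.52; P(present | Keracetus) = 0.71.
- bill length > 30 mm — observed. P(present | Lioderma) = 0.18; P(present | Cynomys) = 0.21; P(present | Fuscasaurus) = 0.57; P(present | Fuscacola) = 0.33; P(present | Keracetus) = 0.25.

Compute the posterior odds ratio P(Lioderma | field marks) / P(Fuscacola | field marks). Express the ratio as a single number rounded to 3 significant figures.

Unnormalized posterior weight (prior times the field mark likelihoods) for each of the two hypotheses:
  Lioderma: 0.32 × 0.70 × 0.87 × 0.18 = 0.035078
  Fuscacola: 0.07 × 0.19 × 0.52 × 0.33 = 0.0022823
Odds(Lioderma : Fuscacola) = 0.035078 / 0.0022823 ≈ 15.4.

15.4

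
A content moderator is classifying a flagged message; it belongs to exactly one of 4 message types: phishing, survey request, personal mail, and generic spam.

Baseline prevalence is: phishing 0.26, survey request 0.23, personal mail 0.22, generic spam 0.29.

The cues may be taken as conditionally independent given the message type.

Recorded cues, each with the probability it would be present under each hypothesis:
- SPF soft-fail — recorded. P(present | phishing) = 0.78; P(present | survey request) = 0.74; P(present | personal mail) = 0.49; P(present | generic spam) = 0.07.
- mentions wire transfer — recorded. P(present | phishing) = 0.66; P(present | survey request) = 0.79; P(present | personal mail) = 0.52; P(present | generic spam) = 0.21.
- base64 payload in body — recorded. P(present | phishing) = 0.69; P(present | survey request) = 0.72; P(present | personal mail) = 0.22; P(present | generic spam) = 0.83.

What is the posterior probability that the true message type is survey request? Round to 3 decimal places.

Multiply each prior by the joint likelihood of the cue pattern:
  phishing: 0.26 × 0.78 × 0.66 × 0.69 = 0.092355
  survey request: 0.23 × 0.74 × 0.79 × 0.72 = 0.09681
  personal mail: 0.22 × 0.49 × 0.52 × 0.22 = 0.012332
  generic spam: 0.29 × 0.07 × 0.21 × 0.83 = 0.0035383
The unnormalized weights sum to 0.20504.
P(survey request | evidence) = 0.09681 / 0.20504 ≈ 0.472.

0.472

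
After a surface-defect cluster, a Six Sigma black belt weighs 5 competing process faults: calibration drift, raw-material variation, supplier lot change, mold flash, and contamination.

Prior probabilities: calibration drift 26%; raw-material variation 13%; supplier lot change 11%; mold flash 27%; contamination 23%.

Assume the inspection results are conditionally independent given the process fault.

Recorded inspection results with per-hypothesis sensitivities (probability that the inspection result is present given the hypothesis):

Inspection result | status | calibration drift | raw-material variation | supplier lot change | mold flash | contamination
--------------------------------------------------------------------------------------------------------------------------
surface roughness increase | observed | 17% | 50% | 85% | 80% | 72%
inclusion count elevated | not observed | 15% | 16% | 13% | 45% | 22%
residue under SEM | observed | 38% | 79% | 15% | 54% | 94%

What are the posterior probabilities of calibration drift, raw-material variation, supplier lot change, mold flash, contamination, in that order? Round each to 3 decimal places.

0.056, 0.169, 0.048, 0.251, 0.476

Multiply each prior by the joint likelihood of the inspection result pattern (using 1 − P(present | H) for each absent inspection result):
  calibration drift: 0.26 × 0.17 × (1 − 0.15) × 0.38 = 0.014277
  raw-material variation: 0.13 × 0.50 × (1 − 0.16) × 0.79 = 0.043134
  supplier lot change: 0.11 × 0.85 × (1 − 0.13) × 0.15 = 0.012202
  mold flash: 0.27 × 0.80 × (1 − 0.45) × 0.54 = 0.064152
  contamination: 0.23 × 0.72 × (1 − 0.22) × 0.94 = 0.12142
The unnormalized weights sum to 0.25518.
P(calibration drift | evidence) = 0.014277 / 0.25518 ≈ 0.056
P(raw-material variation | evidence) = 0.043134 / 0.25518 ≈ 0.169
P(supplier lot change | evidence) = 0.012202 / 0.25518 ≈ 0.048
P(mold flash | evidence) = 0.064152 / 0.25518 ≈ 0.251
P(contamination | evidence) = 0.12142 / 0.25518 ≈ 0.476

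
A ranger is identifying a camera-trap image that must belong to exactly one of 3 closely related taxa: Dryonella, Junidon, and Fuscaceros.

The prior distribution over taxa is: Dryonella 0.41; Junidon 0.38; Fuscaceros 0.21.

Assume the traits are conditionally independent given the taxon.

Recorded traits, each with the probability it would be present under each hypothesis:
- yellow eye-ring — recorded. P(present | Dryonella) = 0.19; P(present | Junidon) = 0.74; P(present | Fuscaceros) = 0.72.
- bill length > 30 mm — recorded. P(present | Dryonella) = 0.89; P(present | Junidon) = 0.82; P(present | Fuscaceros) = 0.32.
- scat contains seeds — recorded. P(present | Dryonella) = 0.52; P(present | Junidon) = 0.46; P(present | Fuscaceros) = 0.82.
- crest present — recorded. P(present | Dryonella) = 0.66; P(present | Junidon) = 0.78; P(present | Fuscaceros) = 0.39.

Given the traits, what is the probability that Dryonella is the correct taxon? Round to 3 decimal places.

0.195

For each hypothesis, the unnormalized posterior weight is prior × product of the trait likelihoods:
  Dryonella: 0.41 × 0.19 × 0.89 × 0.52 × 0.66 = 0.023794
  Junidon: 0.38 × 0.74 × 0.82 × 0.46 × 0.78 = 0.082734
  Fuscaceros: 0.21 × 0.72 × 0.32 × 0.82 × 0.39 = 0.015473
Normalizing constant Z = 0.023794 + 0.082734 + 0.015473 = 0.122.
P(Dryonella | evidence) = 0.023794 / 0.122 ≈ 0.195.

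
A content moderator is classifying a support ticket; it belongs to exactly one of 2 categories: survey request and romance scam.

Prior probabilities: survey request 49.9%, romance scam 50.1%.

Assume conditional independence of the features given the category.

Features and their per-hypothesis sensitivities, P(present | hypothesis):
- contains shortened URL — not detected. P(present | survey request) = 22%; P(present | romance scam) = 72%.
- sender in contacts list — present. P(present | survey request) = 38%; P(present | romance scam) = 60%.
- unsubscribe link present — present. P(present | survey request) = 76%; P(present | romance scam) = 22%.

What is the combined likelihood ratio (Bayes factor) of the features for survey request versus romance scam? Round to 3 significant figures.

The Bayes factor is the ratio of the joint likelihoods of the feature pattern under the two hypotheses (using 1 − P(present | H) for each absent feature).
  survey request: (1 − 0.22) × 0.38 × 0.76 = 0.22526
  romance scam: (1 − 0.72) × 0.60 × 0.22 = 0.03696
Bayes factor = 0.22526 / 0.03696 ≈ 6.09

6.09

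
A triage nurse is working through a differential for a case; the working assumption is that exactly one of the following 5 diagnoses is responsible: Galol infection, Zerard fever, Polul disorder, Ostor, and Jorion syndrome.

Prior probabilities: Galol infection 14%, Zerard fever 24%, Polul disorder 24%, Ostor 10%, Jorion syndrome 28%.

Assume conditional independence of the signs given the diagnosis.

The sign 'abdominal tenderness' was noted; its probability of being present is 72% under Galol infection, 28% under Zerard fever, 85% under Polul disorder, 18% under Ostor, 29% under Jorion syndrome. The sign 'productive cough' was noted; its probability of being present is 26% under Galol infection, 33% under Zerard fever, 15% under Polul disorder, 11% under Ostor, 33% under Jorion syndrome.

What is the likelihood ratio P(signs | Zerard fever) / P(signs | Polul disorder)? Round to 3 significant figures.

0.725

The Bayes factor is the ratio of the joint likelihoods of the sign pattern under the two hypotheses.
  Zerard fever: 0.28 × 0.33 = 0.0924
  Polul disorder: 0.85 × 0.15 = 0.1275
Bayes factor = 0.0924 / 0.1275 ≈ 0.725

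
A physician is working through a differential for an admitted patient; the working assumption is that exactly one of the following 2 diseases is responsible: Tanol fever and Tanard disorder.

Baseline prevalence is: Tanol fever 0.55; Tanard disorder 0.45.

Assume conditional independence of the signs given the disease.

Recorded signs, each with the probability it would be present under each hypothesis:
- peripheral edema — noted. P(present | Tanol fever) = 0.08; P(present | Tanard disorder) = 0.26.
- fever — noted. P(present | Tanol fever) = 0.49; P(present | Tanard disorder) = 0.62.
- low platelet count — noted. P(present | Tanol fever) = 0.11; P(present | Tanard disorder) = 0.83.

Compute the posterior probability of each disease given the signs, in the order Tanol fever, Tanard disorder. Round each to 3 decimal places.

Multiply each prior by the joint likelihood of the sign pattern:
  Tanol fever: 0.55 × 0.08 × 0.49 × 0.11 = 0.0023716
  Tanard disorder: 0.45 × 0.26 × 0.62 × 0.83 = 0.060208
Marginal likelihood of the evidence = 0.06258.
P(Tanol fever | evidence) = 0.0023716 / 0.06258 ≈ 0.038
P(Tanard disorder | evidence) = 0.060208 / 0.06258 ≈ 0.962

0.038, 0.962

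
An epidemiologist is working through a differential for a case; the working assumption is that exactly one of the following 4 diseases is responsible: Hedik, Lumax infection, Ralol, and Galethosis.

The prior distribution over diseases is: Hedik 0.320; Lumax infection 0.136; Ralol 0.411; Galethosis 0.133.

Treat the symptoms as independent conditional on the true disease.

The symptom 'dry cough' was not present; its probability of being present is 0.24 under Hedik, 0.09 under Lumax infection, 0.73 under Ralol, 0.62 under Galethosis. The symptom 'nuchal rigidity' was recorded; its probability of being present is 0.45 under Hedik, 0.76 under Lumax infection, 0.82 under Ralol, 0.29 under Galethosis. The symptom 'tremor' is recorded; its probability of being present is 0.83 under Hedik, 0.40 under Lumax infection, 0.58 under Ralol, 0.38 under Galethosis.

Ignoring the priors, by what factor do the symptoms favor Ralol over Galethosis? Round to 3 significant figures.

Joint likelihood of the symptom pattern under each hypothesis (using 1 − P(present | H) for each absent symptom):
  Ralol: (1 − 0.73) × 0.82 × 0.58 = 0.12841
  Galethosis: (1 − 0.62) × 0.29 × 0.38 = 0.041876
Bayes factor = 0.12841 / 0.041876 ≈ 3.07

3.07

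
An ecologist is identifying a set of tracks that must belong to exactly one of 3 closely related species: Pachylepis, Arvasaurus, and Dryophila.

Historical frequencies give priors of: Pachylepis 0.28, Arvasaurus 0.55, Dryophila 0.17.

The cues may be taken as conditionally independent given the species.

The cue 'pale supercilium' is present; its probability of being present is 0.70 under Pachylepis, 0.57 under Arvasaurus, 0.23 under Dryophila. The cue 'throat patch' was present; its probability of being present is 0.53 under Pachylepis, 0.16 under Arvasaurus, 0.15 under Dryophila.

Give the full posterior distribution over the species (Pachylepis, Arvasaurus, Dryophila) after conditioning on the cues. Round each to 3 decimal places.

0.650, 0.314, 0.037

Multiply each prior by the joint likelihood of the cue pattern:
  Pachylepis: 0.28 × 0.70 × 0.53 = 0.10388
  Arvasaurus: 0.55 × 0.57 × 0.16 = 0.05016
  Dryophila: 0.17 × 0.23 × 0.15 = 0.005865
Normalizing constant Z = 0.10388 + 0.05016 + 0.005865 = 0.15991.
P(Pachylepis | evidence) = 0.10388 / 0.15991 ≈ 0.650
P(Arvasaurus | evidence) = 0.05016 / 0.15991 ≈ 0.314
P(Dryophila | evidence) = 0.005865 / 0.15991 ≈ 0.037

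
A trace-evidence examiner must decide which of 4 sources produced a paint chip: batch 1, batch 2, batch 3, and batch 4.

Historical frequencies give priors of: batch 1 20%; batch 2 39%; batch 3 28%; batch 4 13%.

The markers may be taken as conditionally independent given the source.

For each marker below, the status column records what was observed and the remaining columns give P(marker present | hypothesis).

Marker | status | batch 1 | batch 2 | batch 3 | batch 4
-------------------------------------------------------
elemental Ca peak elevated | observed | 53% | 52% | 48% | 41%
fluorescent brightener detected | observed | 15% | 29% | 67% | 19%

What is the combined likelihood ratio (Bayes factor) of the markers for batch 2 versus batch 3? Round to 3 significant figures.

Take the product of per-marker likelihoods under each hypothesis, then divide.
  batch 2: 0.52 × 0.29 = 0.1508
  batch 3: 0.48 × 0.67 = 0.3216
Bayes factor = 0.1508 / 0.3216 ≈ 0.469

0.469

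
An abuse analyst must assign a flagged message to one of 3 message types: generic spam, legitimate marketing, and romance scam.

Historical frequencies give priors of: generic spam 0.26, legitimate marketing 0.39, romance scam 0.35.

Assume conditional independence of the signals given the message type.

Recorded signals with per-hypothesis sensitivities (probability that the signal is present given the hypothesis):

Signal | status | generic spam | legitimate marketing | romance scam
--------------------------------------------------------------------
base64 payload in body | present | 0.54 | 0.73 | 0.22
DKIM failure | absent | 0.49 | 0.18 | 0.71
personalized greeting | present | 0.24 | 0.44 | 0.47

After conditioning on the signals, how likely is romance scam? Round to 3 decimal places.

0.080

Multiply each prior by the joint likelihood of the signal pattern (using 1 − P(present | H) for each absent signal):
  generic spam: 0.26 × 0.54 × (1 − 0.49) × 0.24 = 0.017185
  legitimate marketing: 0.39 × 0.73 × (1 − 0.18) × 0.44 = 0.10272
  romance scam: 0.35 × 0.22 × (1 − 0.71) × 0.47 = 0.010495
The unnormalized weights sum to 0.1304.
P(romance scam | evidence) = 0.010495 / 0.1304 ≈ 0.080.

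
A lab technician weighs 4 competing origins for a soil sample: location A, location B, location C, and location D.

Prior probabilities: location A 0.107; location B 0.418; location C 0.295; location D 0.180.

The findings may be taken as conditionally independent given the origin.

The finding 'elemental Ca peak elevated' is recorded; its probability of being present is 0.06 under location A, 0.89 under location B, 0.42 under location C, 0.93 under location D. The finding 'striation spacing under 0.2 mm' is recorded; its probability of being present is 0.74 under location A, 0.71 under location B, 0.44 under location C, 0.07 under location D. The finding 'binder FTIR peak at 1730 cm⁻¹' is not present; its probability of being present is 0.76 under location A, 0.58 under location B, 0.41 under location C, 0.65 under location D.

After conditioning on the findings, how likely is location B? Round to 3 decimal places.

By Bayes' rule with conditional independence, the unnormalized weight for each hypothesis is prior × ∏ likelihoods (using 1 − P(present | H) for each absent finding):
  location A: 0.107 × 0.06 × 0.74 × (1 − 0.76) = 0.0011402
  location B: 0.418 × 0.89 × 0.71 × (1 − 0.58) = 0.11094
  location C: 0.295 × 0.42 × 0.44 × (1 − 0.41) = 0.032164
  location D: 0.180 × 0.93 × 0.07 × (1 − 0.65) = 0.0041013
Marginal likelihood of the evidence = 0.14834.
P(location B | evidence) = 0.11094 / 0.14834 ≈ 0.748.

0.748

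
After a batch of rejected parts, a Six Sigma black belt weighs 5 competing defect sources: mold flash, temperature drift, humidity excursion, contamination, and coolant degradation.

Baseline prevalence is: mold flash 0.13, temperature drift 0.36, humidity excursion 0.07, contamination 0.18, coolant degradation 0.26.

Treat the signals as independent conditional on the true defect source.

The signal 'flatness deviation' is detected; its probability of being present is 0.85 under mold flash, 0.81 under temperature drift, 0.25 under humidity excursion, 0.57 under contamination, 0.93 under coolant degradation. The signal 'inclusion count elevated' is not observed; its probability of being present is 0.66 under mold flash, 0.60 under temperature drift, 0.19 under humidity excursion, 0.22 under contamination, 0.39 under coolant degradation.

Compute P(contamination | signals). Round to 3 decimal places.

0.202

For each hypothesis, the unnormalized posterior weight is prior × product of the signal likelihoods (using 1 − P(present | H) for each absent signal):
  mold flash: 0.13 × 0.85 × (1 − 0.66) = 0.03757
  temperature drift: 0.36 × 0.81 × (1 − 0.60) = 0.11664
  humidity excursion: 0.07 × 0.25 × (1 − 0.19) = 0.014175
  contamination: 0.18 × 0.57 × (1 − 0.22) = 0.080028
  coolant degradation: 0.26 × 0.93 × (1 − 0.39) = 0.1475
The unnormalized weights sum to 0.39591.
P(contamination | evidence) = 0.080028 / 0.39591 ≈ 0.202.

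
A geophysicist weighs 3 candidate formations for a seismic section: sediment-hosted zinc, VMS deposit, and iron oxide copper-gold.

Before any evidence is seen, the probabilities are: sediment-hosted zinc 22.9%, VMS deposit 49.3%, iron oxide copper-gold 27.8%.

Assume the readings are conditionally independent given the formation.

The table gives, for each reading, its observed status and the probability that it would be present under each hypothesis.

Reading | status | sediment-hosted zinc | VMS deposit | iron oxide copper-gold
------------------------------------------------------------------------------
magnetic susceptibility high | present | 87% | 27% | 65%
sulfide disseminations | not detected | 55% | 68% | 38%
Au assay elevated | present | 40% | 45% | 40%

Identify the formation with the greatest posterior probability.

For each hypothesis, the unnormalized posterior weight is prior × product of the reading likelihoods (using 1 − P(present | H) for each absent reading):
  sediment-hosted zinc: 0.229 × 0.87 × (1 − 0.55) × 0.40 = 0.035861
  VMS deposit: 0.493 × 0.27 × (1 − 0.68) × 0.45 = 0.019168
  iron oxide copper-gold: 0.278 × 0.65 × (1 − 0.38) × 0.40 = 0.044814
The unnormalized weights sum to 0.099843.
P(sediment-hosted zinc | evidence) ≈ 0.035861 / 0.099843 ≈ 0.359
P(VMS deposit | evidence) ≈ 0.019168 / 0.099843 ≈ 0.192
P(iron oxide copper-gold | evidence) ≈ 0.044814 / 0.099843 ≈ 0.449
The largest is 0.449, so iron oxide copper-gold is most probable.

iron oxide copper-gold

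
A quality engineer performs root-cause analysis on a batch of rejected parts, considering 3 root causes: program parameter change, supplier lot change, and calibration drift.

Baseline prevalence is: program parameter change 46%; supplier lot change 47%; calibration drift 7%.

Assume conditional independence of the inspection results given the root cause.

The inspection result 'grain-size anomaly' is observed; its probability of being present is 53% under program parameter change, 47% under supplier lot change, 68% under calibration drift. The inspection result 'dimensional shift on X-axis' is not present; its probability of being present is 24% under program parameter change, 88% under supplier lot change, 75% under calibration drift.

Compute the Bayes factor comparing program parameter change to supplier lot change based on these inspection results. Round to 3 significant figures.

Take the product of per-inspection result likelihoods under each hypothesis (using 1 − P(present | H) for each absent inspection result), then divide.
  program parameter change: 0.53 × (1 − 0.24) = 0.4028
  supplier lot change: 0.47 × (1 − 0.88) = 0.0564
Bayes factor = 0.4028 / 0.0564 ≈ 7.14

7.14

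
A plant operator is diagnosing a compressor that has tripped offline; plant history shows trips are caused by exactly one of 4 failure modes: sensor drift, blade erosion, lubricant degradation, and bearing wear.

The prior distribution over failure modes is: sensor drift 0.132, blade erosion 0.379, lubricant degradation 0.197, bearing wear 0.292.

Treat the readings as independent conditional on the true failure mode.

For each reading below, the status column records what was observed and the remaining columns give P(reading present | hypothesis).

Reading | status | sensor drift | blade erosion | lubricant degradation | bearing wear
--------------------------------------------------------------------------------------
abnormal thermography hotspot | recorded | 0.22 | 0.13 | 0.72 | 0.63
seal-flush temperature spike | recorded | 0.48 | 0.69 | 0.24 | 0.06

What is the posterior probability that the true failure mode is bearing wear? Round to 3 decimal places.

Multiply each prior by the joint likelihood of the reading pattern:
  sensor drift: 0.132 × 0.22 × 0.48 = 0.013939
  blade erosion: 0.379 × 0.13 × 0.69 = 0.033996
  lubricant degradation: 0.197 × 0.72 × 0.24 = 0.034042
  bearing wear: 0.292 × 0.63 × 0.06 = 0.011038
Marginal likelihood of the evidence = 0.093015.
P(bearing wear | evidence) = 0.011038 / 0.093015 ≈ 0.119.

0.119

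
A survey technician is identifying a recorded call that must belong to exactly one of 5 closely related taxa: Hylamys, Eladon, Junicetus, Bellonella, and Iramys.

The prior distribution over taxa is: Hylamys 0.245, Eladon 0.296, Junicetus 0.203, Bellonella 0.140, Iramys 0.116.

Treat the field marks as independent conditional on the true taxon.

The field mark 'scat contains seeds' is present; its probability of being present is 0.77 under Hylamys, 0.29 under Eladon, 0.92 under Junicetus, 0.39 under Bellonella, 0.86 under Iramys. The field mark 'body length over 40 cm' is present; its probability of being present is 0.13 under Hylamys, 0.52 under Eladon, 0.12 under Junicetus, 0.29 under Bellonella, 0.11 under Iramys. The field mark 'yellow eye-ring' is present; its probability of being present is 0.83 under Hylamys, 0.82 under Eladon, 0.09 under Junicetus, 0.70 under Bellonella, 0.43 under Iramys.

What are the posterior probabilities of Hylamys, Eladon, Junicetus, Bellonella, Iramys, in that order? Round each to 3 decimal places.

0.272, 0.489, 0.027, 0.148, 0.063

By Bayes' rule with conditional independence, the unnormalized weight for each hypothesis is prior × ∏ likelihoods:
  Hylamys: 0.245 × 0.77 × 0.13 × 0.83 = 0.020355
  Eladon: 0.296 × 0.29 × 0.52 × 0.82 = 0.036602
  Junicetus: 0.203 × 0.92 × 0.12 × 0.09 = 0.002017
  Bellonella: 0.140 × 0.39 × 0.29 × 0.70 = 0.011084
  Iramys: 0.116 × 0.86 × 0.11 × 0.43 = 0.0047186
The unnormalized weights sum to 0.074777.
P(Hylamys | evidence) = 0.020355 / 0.074777 ≈ 0.272
P(Eladon | evidence) = 0.036602 / 0.074777 ≈ 0.489
P(Junicetus | evidence) = 0.002017 / 0.074777 ≈ 0.027
P(Bellonella | evidence) = 0.011084 / 0.074777 ≈ 0.148
P(Iramys | evidence) = 0.0047186 / 0.074777 ≈ 0.063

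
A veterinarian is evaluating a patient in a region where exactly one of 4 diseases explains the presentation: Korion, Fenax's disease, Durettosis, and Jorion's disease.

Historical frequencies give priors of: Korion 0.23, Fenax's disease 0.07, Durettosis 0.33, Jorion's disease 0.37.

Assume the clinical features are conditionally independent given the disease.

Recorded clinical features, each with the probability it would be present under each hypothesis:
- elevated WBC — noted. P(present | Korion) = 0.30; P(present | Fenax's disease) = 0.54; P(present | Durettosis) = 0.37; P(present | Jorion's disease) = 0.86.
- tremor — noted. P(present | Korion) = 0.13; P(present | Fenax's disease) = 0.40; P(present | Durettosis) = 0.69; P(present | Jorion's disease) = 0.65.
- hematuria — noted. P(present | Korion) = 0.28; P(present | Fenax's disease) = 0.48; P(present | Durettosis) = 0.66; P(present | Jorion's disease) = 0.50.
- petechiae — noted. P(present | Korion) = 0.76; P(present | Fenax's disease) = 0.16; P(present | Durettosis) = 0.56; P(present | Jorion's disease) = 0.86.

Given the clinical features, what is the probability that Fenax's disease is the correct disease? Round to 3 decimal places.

By Bayes' rule with conditional independence, the unnormalized weight for each hypothesis is prior × ∏ likelihoods:
  Korion: 0.23 × 0.30 × 0.13 × 0.28 × 0.76 = 0.0019088
  Fenax's disease: 0.07 × 0.54 × 0.40 × 0.48 × 0.16 = 0.0011612
  Durettosis: 0.33 × 0.37 × 0.69 × 0.66 × 0.56 = 0.031138
  Jorion's disease: 0.37 × 0.86 × 0.65 × 0.50 × 0.86 = 0.088937
Normalizing constant Z = 0.0019088 + 0.0011612 + 0.031138 + 0.088937 = 0.12315.
P(Fenax's disease | evidence) = 0.0011612 / 0.12315 ≈ 0.009.

0.009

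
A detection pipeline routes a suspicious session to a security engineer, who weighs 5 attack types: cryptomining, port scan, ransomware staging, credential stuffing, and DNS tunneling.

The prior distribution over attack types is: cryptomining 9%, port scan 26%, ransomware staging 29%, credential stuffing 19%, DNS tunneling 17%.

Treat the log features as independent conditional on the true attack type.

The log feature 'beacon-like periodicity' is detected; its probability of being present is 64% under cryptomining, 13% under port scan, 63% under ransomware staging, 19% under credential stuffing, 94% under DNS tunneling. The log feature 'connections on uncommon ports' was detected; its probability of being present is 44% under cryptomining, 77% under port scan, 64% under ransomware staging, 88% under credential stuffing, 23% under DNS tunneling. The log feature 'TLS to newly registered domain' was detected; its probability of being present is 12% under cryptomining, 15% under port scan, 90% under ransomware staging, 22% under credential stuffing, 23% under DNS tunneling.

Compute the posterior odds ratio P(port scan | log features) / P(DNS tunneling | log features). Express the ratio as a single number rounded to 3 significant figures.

The normalizing constant cancels in an odds ratio, so compute prior × likelihood for the two hypotheses only:
  port scan: 0.26 × 0.13 × 0.77 × 0.15 = 0.0039039
  DNS tunneling: 0.17 × 0.94 × 0.23 × 0.23 = 0.0084534
Posterior odds = 0.0039039 / 0.0084534 ≈ 0.462.

0.462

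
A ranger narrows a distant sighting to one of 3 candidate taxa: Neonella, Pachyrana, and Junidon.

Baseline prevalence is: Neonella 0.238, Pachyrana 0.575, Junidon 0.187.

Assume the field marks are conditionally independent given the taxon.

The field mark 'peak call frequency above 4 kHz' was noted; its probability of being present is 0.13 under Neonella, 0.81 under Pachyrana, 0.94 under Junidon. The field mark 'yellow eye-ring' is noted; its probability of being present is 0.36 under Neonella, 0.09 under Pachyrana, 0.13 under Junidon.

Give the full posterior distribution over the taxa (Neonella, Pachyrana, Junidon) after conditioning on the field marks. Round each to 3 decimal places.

0.147, 0.552, 0.301

By Bayes' rule with conditional independence, the unnormalized weight for each hypothesis is prior × ∏ likelihoods:
  Neonella: 0.238 × 0.13 × 0.36 = 0.011138
  Pachyrana: 0.575 × 0.81 × 0.09 = 0.041917
  Junidon: 0.187 × 0.94 × 0.13 = 0.022851
The unnormalized weights sum to 0.075907.
P(Neonella | evidence) = 0.011138 / 0.075907 ≈ 0.147
P(Pachyrana | evidence) = 0.041917 / 0.075907 ≈ 0.552
P(Junidon | evidence) = 0.022851 / 0.075907 ≈ 0.301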